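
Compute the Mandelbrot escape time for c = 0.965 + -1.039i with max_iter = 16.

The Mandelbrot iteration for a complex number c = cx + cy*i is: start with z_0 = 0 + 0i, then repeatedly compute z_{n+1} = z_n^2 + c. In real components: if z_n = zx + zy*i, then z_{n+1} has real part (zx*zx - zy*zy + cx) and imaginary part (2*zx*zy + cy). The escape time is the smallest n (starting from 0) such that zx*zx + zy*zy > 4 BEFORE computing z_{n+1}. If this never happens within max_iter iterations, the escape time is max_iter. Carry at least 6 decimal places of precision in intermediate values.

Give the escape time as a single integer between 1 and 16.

Answer: 2

Derivation:
z_0 = 0 + 0i, c = 0.9650 + -1.0390i
Iter 1: z = 0.9650 + -1.0390i, |z|^2 = 2.0107
Iter 2: z = 0.8167 + -3.0443i, |z|^2 = 9.9346
Escaped at iteration 2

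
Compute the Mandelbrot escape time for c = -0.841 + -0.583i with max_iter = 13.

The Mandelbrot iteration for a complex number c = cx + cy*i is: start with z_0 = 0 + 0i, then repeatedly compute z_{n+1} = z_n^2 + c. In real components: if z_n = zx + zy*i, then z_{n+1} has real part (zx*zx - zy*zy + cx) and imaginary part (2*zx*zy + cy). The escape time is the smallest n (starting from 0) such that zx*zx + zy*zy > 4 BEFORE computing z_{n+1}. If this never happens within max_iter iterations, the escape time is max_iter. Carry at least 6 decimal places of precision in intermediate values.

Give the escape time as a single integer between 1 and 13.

Answer: 5

Derivation:
z_0 = 0 + 0i, c = -0.8410 + -0.5830i
Iter 1: z = -0.8410 + -0.5830i, |z|^2 = 1.0472
Iter 2: z = -0.4736 + 0.3976i, |z|^2 = 0.3824
Iter 3: z = -0.7748 + -0.9596i, |z|^2 = 1.5212
Iter 4: z = -1.1616 + 0.9040i, |z|^2 = 2.1665
Iter 5: z = -0.3090 + -2.6831i, |z|^2 = 7.2946
Escaped at iteration 5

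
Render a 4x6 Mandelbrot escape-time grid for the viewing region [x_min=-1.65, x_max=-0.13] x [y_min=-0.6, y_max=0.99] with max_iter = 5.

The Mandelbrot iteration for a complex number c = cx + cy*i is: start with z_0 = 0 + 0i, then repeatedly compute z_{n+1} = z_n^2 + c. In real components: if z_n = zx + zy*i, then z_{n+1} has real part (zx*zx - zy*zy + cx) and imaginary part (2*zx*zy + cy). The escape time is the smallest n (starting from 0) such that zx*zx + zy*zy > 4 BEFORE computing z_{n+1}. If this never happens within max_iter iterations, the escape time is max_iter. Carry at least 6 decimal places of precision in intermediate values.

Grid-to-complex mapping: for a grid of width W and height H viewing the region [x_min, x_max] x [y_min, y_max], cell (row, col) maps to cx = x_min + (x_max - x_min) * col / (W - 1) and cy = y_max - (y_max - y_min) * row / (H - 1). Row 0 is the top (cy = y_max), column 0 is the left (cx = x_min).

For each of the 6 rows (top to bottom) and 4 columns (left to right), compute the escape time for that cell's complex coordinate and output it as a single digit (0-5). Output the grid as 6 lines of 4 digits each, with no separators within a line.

Answer: 2345
3355
4555
5555
4555
3455

Derivation:
(row=0, col=0): c = -1.6500 + 0.9900i → escape time 2
(row=0, col=1): c = -1.1433 + 0.9900i → escape time 3
(row=0, col=2): c = -0.6367 + 0.9900i → escape time 4
(row=0, col=3): c = -0.1300 + 0.9900i → escape time 5
(row=1, col=0): c = -1.6500 + 0.6720i → escape time 3
(row=1, col=1): c = -1.1433 + 0.6720i → escape time 3
(row=1, col=2): c = -0.6367 + 0.6720i → escape time 5
(row=1, col=3): c = -0.1300 + 0.6720i → escape time 5
(row=2, col=0): c = -1.6500 + 0.3540i → escape time 4
(row=2, col=1): c = -1.1433 + 0.3540i → escape time 5
(row=2, col=2): c = -0.6367 + 0.3540i → escape time 5
(row=2, col=3): c = -0.1300 + 0.3540i → escape time 5
(row=3, col=0): c = -1.6500 + 0.0360i → escape time 5
(row=3, col=1): c = -1.1433 + 0.0360i → escape time 5
(row=3, col=2): c = -0.6367 + 0.0360i → escape time 5
(row=3, col=3): c = -0.1300 + 0.0360i → escape time 5
(row=4, col=0): c = -1.6500 + -0.2820i → escape time 4
(row=4, col=1): c = -1.1433 + -0.2820i → escape time 5
(row=4, col=2): c = -0.6367 + -0.2820i → escape time 5
(row=4, col=3): c = -0.1300 + -0.2820i → escape time 5
(row=5, col=0): c = -1.6500 + -0.6000i → escape time 3
(row=5, col=1): c = -1.1433 + -0.6000i → escape time 4
(row=5, col=2): c = -0.6367 + -0.6000i → escape time 5
(row=5, col=3): c = -0.1300 + -0.6000i → escape time 5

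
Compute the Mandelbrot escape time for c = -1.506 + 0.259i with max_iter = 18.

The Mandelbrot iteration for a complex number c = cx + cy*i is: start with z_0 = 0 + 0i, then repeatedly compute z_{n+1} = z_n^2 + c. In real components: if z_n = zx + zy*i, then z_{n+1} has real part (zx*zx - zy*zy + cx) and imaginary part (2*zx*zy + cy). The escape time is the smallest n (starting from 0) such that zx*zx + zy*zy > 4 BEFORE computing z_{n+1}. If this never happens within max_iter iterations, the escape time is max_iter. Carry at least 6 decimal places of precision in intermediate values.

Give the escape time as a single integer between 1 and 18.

Answer: 5

Derivation:
z_0 = 0 + 0i, c = -1.5060 + 0.2590i
Iter 1: z = -1.5060 + 0.2590i, |z|^2 = 2.3351
Iter 2: z = 0.6950 + -0.5211i, |z|^2 = 0.7545
Iter 3: z = -1.2946 + -0.4653i, |z|^2 = 1.8925
Iter 4: z = -0.0465 + 1.4637i, |z|^2 = 2.1447
Iter 5: z = -3.6463 + 0.1228i, |z|^2 = 13.3108
Escaped at iteration 5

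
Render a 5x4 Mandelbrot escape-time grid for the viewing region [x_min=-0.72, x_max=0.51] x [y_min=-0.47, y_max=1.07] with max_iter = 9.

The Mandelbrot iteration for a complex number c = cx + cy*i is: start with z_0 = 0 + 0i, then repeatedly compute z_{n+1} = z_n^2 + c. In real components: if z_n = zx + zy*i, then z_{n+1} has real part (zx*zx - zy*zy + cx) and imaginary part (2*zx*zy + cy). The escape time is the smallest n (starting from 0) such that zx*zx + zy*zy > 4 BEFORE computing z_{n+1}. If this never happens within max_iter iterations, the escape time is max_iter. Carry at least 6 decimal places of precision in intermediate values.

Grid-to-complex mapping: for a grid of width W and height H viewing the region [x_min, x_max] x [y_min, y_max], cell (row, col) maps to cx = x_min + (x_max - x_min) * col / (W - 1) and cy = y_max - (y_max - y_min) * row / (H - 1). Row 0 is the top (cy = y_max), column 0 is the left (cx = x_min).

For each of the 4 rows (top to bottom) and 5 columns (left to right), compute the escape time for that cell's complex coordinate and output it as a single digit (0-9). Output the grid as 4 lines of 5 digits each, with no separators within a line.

Answer: 34632
69994
99995
99995

Derivation:
(row=0, col=0): c = -0.7200 + 1.0700i → escape time 3
(row=0, col=1): c = -0.4125 + 1.0700i → escape time 4
(row=0, col=2): c = -0.1050 + 1.0700i → escape time 6
(row=0, col=3): c = 0.2025 + 1.0700i → escape time 3
(row=0, col=4): c = 0.5100 + 1.0700i → escape time 2
(row=1, col=0): c = -0.7200 + 0.5567i → escape time 6
(row=1, col=1): c = -0.4125 + 0.5567i → escape time 9
(row=1, col=2): c = -0.1050 + 0.5567i → escape time 9
(row=1, col=3): c = 0.2025 + 0.5567i → escape time 9
(row=1, col=4): c = 0.5100 + 0.5567i → escape time 4
(row=2, col=0): c = -0.7200 + 0.0433i → escape time 9
(row=2, col=1): c = -0.4125 + 0.0433i → escape time 9
(row=2, col=2): c = -0.1050 + 0.0433i → escape time 9
(row=2, col=3): c = 0.2025 + 0.0433i → escape time 9
(row=2, col=4): c = 0.5100 + 0.0433i → escape time 5
(row=3, col=0): c = -0.7200 + -0.4700i → escape time 9
(row=3, col=1): c = -0.4125 + -0.4700i → escape time 9
(row=3, col=2): c = -0.1050 + -0.4700i → escape time 9
(row=3, col=3): c = 0.2025 + -0.4700i → escape time 9
(row=3, col=4): c = 0.5100 + -0.4700i → escape time 5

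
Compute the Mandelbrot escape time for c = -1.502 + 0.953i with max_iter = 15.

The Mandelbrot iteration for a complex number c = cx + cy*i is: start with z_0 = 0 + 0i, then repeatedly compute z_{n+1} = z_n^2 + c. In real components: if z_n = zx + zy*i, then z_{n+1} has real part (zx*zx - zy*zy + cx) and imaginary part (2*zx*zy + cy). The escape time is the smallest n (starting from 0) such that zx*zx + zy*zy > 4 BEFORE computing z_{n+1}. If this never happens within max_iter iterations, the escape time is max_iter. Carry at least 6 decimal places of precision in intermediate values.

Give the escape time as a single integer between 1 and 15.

Answer: 3

Derivation:
z_0 = 0 + 0i, c = -1.5020 + 0.9530i
Iter 1: z = -1.5020 + 0.9530i, |z|^2 = 3.1642
Iter 2: z = -0.1542 + -1.9098i, |z|^2 = 3.6712
Iter 3: z = -5.1256 + 1.5420i, |z|^2 = 28.6496
Escaped at iteration 3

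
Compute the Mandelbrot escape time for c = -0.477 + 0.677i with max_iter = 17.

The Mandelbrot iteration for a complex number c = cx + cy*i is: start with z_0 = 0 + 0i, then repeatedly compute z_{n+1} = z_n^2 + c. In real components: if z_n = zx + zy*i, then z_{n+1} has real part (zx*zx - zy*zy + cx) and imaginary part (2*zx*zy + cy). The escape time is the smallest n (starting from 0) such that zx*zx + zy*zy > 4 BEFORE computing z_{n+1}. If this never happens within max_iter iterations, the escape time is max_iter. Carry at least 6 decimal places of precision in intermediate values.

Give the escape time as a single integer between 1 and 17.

z_0 = 0 + 0i, c = -0.4770 + 0.6770i
Iter 1: z = -0.4770 + 0.6770i, |z|^2 = 0.6859
Iter 2: z = -0.7078 + 0.0311i, |z|^2 = 0.5020
Iter 3: z = 0.0230 + 0.6329i, |z|^2 = 0.4011
Iter 4: z = -0.8771 + 0.7061i, |z|^2 = 1.2678
Iter 5: z = -0.2064 + -0.5616i, |z|^2 = 0.3580
Iter 6: z = -0.7498 + 0.9088i, |z|^2 = 1.3882
Iter 7: z = -0.7407 + -0.6859i, |z|^2 = 1.0192
Iter 8: z = -0.3988 + 1.6932i, |z|^2 = 3.0259
Iter 9: z = -3.1849 + -0.6734i, |z|^2 = 10.5969
Escaped at iteration 9

Answer: 9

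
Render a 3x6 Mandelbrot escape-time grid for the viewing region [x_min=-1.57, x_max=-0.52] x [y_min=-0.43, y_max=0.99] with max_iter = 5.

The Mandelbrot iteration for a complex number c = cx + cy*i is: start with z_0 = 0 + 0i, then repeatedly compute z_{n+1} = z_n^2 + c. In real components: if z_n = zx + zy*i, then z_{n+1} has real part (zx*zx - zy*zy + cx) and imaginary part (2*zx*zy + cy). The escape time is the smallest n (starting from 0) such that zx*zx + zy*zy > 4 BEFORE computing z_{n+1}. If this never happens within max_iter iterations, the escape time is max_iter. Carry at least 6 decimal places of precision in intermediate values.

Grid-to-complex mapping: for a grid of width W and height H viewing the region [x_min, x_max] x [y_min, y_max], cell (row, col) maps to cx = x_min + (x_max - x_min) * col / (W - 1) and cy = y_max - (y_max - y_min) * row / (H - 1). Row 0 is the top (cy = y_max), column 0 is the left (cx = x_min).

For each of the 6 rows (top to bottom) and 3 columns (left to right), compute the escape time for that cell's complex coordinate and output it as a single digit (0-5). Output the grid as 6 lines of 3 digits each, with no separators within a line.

(row=0, col=0): c = -1.5700 + 0.9900i → escape time 2
(row=0, col=1): c = -1.0450 + 0.9900i → escape time 3
(row=0, col=2): c = -0.5200 + 0.9900i → escape time 4
(row=1, col=0): c = -1.5700 + 0.7060i → escape time 3
(row=1, col=1): c = -1.0450 + 0.7060i → escape time 3
(row=1, col=2): c = -0.5200 + 0.7060i → escape time 5
(row=2, col=0): c = -1.5700 + 0.4220i → escape time 3
(row=2, col=1): c = -1.0450 + 0.4220i → escape time 5
(row=2, col=2): c = -0.5200 + 0.4220i → escape time 5
(row=3, col=0): c = -1.5700 + 0.1380i → escape time 5
(row=3, col=1): c = -1.0450 + 0.1380i → escape time 5
(row=3, col=2): c = -0.5200 + 0.1380i → escape time 5
(row=4, col=0): c = -1.5700 + -0.1460i → escape time 5
(row=4, col=1): c = -1.0450 + -0.1460i → escape time 5
(row=4, col=2): c = -0.5200 + -0.1460i → escape time 5
(row=5, col=0): c = -1.5700 + -0.4300i → escape time 3
(row=5, col=1): c = -1.0450 + -0.4300i → escape time 5
(row=5, col=2): c = -0.5200 + -0.4300i → escape time 5

Answer: 234
335
355
555
555
355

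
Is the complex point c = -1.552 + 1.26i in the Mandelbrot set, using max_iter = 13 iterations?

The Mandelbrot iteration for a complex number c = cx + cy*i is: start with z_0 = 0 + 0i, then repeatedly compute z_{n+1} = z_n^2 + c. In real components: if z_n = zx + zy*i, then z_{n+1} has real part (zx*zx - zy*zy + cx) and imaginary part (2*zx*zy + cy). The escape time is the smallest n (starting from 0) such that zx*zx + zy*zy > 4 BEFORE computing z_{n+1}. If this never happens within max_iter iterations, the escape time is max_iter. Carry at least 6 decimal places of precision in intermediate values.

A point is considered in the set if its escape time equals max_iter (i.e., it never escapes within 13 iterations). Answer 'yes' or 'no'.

Answer: no

Derivation:
z_0 = 0 + 0i, c = -1.5520 + 1.2600i
Iter 1: z = -1.5520 + 1.2600i, |z|^2 = 3.9963
Iter 2: z = -0.7309 + -2.6510i, |z|^2 = 7.5622
Escaped at iteration 2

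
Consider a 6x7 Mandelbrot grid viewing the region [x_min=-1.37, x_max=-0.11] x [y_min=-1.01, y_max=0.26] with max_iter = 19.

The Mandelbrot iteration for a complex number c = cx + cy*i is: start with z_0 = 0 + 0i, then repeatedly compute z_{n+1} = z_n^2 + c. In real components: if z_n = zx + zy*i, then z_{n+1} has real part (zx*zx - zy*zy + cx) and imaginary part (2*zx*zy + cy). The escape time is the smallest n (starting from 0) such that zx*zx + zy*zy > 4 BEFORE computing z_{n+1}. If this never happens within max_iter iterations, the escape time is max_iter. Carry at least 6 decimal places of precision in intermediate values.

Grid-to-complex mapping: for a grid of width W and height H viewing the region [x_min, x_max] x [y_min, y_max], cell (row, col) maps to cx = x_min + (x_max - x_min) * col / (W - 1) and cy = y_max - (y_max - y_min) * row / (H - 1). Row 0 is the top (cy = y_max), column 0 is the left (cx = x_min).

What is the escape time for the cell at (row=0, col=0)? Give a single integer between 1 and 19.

z_0 = 0 + 0i, c = -1.3700 + 0.2600i
Iter 1: z = -1.3700 + 0.2600i, |z|^2 = 1.9445
Iter 2: z = 0.4393 + -0.4524i, |z|^2 = 0.3977
Iter 3: z = -1.3817 + -0.1375i, |z|^2 = 1.9279
Iter 4: z = 0.5201 + 0.6399i, |z|^2 = 0.6800
Iter 5: z = -1.5089 + 0.9257i, |z|^2 = 3.1338
Iter 6: z = 0.0500 + -2.5336i, |z|^2 = 6.4215
Escaped at iteration 6

Answer: 6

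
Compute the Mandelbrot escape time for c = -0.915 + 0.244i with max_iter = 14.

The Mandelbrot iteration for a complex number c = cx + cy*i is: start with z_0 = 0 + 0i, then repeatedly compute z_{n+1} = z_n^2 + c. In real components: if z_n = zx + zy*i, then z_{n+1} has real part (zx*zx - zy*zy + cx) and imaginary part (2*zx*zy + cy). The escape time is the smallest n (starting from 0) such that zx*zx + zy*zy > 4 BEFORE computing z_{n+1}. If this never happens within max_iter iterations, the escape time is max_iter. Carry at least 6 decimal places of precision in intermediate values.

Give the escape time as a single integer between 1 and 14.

z_0 = 0 + 0i, c = -0.9150 + 0.2440i
Iter 1: z = -0.9150 + 0.2440i, |z|^2 = 0.8968
Iter 2: z = -0.1373 + -0.2025i, |z|^2 = 0.0599
Iter 3: z = -0.9372 + 0.2996i, |z|^2 = 0.9680
Iter 4: z = -0.1265 + -0.3176i, |z|^2 = 0.1169
Iter 5: z = -0.9999 + 0.3243i, |z|^2 = 1.1049
Iter 6: z = -0.0205 + -0.4046i, |z|^2 = 0.1641
Iter 7: z = -1.0783 + 0.2606i, |z|^2 = 1.2306
Iter 8: z = 0.1798 + -0.3180i, |z|^2 = 0.1334
Iter 9: z = -0.9838 + 0.1297i, |z|^2 = 0.9846
Iter 10: z = 0.0360 + -0.0111i, |z|^2 = 0.0014
Iter 11: z = -0.9138 + 0.2432i, |z|^2 = 0.8942
Iter 12: z = -0.1391 + -0.2005i, |z|^2 = 0.0595
Iter 13: z = -0.9359 + 0.2998i, |z|^2 = 0.9657

Answer: 14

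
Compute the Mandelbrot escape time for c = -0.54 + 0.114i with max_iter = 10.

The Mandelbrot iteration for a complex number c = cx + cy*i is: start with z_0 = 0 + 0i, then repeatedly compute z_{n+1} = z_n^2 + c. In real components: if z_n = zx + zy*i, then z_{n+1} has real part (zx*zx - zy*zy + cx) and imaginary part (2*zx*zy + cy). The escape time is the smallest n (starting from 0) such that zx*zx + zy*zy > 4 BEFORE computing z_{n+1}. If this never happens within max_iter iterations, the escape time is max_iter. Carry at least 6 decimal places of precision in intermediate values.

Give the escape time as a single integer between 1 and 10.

z_0 = 0 + 0i, c = -0.5400 + 0.1140i
Iter 1: z = -0.5400 + 0.1140i, |z|^2 = 0.3046
Iter 2: z = -0.2614 + -0.0091i, |z|^2 = 0.0684
Iter 3: z = -0.4718 + 0.1188i, |z|^2 = 0.2367
Iter 4: z = -0.3316 + 0.0019i, |z|^2 = 0.1099
Iter 5: z = -0.4301 + 0.1127i, |z|^2 = 0.1977
Iter 6: z = -0.3677 + 0.0170i, |z|^2 = 0.1355
Iter 7: z = -0.4051 + 0.1015i, |z|^2 = 0.1744
Iter 8: z = -0.3862 + 0.0318i, |z|^2 = 0.1502
Iter 9: z = -0.3918 + 0.0894i, |z|^2 = 0.1615

Answer: 10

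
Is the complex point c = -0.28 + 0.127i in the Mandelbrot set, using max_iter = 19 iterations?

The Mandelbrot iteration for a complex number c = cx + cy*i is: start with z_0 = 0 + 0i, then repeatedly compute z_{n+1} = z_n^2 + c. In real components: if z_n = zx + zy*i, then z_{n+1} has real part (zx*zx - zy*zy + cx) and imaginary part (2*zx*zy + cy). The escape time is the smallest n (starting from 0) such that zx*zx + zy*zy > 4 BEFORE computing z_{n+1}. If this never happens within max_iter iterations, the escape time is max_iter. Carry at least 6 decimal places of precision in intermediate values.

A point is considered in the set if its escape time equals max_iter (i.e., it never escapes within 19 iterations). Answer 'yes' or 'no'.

Answer: yes

Derivation:
z_0 = 0 + 0i, c = -0.2800 + 0.1270i
Iter 1: z = -0.2800 + 0.1270i, |z|^2 = 0.0945
Iter 2: z = -0.2177 + 0.0559i, |z|^2 = 0.0505
Iter 3: z = -0.2357 + 0.1027i, |z|^2 = 0.0661
Iter 4: z = -0.2350 + 0.0786i, |z|^2 = 0.0614
Iter 5: z = -0.2310 + 0.0901i, |z|^2 = 0.0615
Iter 6: z = -0.2348 + 0.0854i, |z|^2 = 0.0624
Iter 7: z = -0.2322 + 0.0869i, |z|^2 = 0.0615
Iter 8: z = -0.2336 + 0.0866i, |z|^2 = 0.0621
Iter 9: z = -0.2329 + 0.0865i, |z|^2 = 0.0617
Iter 10: z = -0.2332 + 0.0867i, |z|^2 = 0.0619
Iter 11: z = -0.2331 + 0.0866i, |z|^2 = 0.0618
Iter 12: z = -0.2331 + 0.0866i, |z|^2 = 0.0619
Iter 13: z = -0.2331 + 0.0866i, |z|^2 = 0.0619
Iter 14: z = -0.2331 + 0.0866i, |z|^2 = 0.0619
Iter 15: z = -0.2331 + 0.0866i, |z|^2 = 0.0619
Iter 16: z = -0.2331 + 0.0866i, |z|^2 = 0.0619
Iter 17: z = -0.2331 + 0.0866i, |z|^2 = 0.0619
Iter 18: z = -0.2331 + 0.0866i, |z|^2 = 0.0619
Did not escape in 19 iterations → in set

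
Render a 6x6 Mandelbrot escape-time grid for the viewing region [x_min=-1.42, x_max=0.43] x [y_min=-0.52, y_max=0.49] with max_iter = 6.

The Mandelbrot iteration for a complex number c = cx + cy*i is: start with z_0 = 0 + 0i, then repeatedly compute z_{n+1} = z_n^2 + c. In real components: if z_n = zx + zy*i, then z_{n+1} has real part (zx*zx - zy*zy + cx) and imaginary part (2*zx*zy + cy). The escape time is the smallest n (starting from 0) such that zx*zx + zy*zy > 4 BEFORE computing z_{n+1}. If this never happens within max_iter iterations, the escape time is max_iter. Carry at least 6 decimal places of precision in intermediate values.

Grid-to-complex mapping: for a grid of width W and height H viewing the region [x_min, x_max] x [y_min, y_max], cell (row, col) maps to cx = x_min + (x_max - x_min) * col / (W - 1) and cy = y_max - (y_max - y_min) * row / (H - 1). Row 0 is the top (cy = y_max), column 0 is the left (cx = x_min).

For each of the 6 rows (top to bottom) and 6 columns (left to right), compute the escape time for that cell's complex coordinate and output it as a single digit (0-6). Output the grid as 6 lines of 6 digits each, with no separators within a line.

(row=0, col=0): c = -1.4200 + 0.4900i → escape time 3
(row=0, col=1): c = -1.0500 + 0.4900i → escape time 5
(row=0, col=2): c = -0.6800 + 0.4900i → escape time 6
(row=0, col=3): c = -0.3100 + 0.4900i → escape time 6
(row=0, col=4): c = 0.0600 + 0.4900i → escape time 6
(row=0, col=5): c = 0.4300 + 0.4900i → escape time 6
(row=1, col=0): c = -1.4200 + 0.2880i → escape time 5
(row=1, col=1): c = -1.0500 + 0.2880i → escape time 6
(row=1, col=2): c = -0.6800 + 0.2880i → escape time 6
(row=1, col=3): c = -0.3100 + 0.2880i → escape time 6
(row=1, col=4): c = 0.0600 + 0.2880i → escape time 6
(row=1, col=5): c = 0.4300 + 0.2880i → escape time 6
(row=2, col=0): c = -1.4200 + 0.0860i → escape time 6
(row=2, col=1): c = -1.0500 + 0.0860i → escape time 6
(row=2, col=2): c = -0.6800 + 0.0860i → escape time 6
(row=2, col=3): c = -0.3100 + 0.0860i → escape time 6
(row=2, col=4): c = 0.0600 + 0.0860i → escape time 6
(row=2, col=5): c = 0.4300 + 0.0860i → escape time 6
(row=3, col=0): c = -1.4200 + -0.1160i → escape time 6
(row=3, col=1): c = -1.0500 + -0.1160i → escape time 6
(row=3, col=2): c = -0.6800 + -0.1160i → escape time 6
(row=3, col=3): c = -0.3100 + -0.1160i → escape time 6
(row=3, col=4): c = 0.0600 + -0.1160i → escape time 6
(row=3, col=5): c = 0.4300 + -0.1160i → escape time 6
(row=4, col=0): c = -1.4200 + -0.3180i → escape time 5
(row=4, col=1): c = -1.0500 + -0.3180i → escape time 6
(row=4, col=2): c = -0.6800 + -0.3180i → escape time 6
(row=4, col=3): c = -0.3100 + -0.3180i → escape time 6
(row=4, col=4): c = 0.0600 + -0.3180i → escape time 6
(row=4, col=5): c = 0.4300 + -0.3180i → escape time 6
(row=5, col=0): c = -1.4200 + -0.5200i → escape time 3
(row=5, col=1): c = -1.0500 + -0.5200i → escape time 5
(row=5, col=2): c = -0.6800 + -0.5200i → escape time 6
(row=5, col=3): c = -0.3100 + -0.5200i → escape time 6
(row=5, col=4): c = 0.0600 + -0.5200i → escape time 6
(row=5, col=5): c = 0.4300 + -0.5200i → escape time 6

Answer: 356666
566666
666666
666666
566666
356666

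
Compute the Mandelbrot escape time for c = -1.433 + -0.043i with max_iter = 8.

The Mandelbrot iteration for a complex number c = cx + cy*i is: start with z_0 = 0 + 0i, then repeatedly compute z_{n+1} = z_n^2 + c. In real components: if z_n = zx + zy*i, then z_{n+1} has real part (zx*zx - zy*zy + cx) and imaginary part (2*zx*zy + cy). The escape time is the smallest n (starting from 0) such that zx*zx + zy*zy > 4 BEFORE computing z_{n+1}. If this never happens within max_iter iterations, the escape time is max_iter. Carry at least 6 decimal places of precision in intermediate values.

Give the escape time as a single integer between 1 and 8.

Answer: 8

Derivation:
z_0 = 0 + 0i, c = -1.4330 + -0.0430i
Iter 1: z = -1.4330 + -0.0430i, |z|^2 = 2.0553
Iter 2: z = 0.6186 + 0.0802i, |z|^2 = 0.3892
Iter 3: z = -1.0567 + 0.0563i, |z|^2 = 1.1198
Iter 4: z = -0.3195 + -0.1619i, |z|^2 = 0.1283
Iter 5: z = -1.3571 + 0.0605i, |z|^2 = 1.8455
Iter 6: z = 0.4052 + -0.2072i, |z|^2 = 0.2071
Iter 7: z = -1.3117 + -0.2109i, |z|^2 = 1.7652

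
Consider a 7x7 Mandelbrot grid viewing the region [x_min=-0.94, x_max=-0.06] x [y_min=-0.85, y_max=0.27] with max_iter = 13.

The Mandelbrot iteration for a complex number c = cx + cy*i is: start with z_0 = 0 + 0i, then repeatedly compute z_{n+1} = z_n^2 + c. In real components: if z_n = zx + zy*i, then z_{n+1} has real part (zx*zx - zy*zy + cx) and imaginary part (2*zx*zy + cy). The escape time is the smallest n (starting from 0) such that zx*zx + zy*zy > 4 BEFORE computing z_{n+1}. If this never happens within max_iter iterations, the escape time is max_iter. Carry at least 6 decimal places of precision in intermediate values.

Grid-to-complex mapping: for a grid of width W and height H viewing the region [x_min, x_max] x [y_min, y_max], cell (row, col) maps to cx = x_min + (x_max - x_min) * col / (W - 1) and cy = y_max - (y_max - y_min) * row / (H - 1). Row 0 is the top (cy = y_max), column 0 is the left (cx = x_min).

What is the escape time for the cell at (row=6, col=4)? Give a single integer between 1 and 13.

z_0 = 0 + 0i, c = -0.3533 + -0.8500i
Iter 1: z = -0.3533 + -0.8500i, |z|^2 = 0.8473
Iter 2: z = -0.9510 + -0.2493i, |z|^2 = 0.9665
Iter 3: z = 0.4889 + -0.3758i, |z|^2 = 0.3802
Iter 4: z = -0.2555 + -1.2174i, |z|^2 = 1.5474
Iter 5: z = -1.7701 + -0.2278i, |z|^2 = 3.1853
Iter 6: z = 2.7282 + -0.0435i, |z|^2 = 7.4447
Escaped at iteration 6

Answer: 6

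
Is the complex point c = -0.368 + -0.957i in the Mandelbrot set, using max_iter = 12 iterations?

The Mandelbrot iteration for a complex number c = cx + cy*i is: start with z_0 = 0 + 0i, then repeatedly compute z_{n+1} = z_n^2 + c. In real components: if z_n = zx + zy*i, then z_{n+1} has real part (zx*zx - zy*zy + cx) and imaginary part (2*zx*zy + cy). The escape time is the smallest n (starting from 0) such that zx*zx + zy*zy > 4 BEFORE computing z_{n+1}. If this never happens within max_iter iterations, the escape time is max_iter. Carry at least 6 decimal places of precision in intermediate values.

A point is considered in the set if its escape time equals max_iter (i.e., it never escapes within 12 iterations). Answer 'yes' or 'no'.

z_0 = 0 + 0i, c = -0.3680 + -0.9570i
Iter 1: z = -0.3680 + -0.9570i, |z|^2 = 1.0513
Iter 2: z = -1.1484 + -0.2526i, |z|^2 = 1.3827
Iter 3: z = 0.8870 + -0.3767i, |z|^2 = 0.9288
Iter 4: z = 0.2769 + -1.6253i, |z|^2 = 2.7183
Iter 5: z = -2.9329 + -1.8573i, |z|^2 = 12.0515
Escaped at iteration 5

Answer: no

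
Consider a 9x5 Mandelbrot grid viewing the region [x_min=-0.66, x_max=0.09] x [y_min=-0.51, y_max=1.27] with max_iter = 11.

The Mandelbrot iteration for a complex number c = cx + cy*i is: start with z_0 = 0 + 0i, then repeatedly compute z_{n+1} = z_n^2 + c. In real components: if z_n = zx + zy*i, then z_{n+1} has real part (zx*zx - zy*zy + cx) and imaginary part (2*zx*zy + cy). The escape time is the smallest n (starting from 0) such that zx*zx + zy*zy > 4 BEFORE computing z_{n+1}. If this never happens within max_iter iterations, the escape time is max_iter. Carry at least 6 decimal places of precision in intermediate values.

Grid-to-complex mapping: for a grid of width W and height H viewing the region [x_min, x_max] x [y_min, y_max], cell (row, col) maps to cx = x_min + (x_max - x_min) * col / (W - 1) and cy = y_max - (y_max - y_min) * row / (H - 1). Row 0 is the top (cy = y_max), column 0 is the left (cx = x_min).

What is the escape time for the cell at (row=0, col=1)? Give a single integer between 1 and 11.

z_0 = 0 + 0i, c = -0.5663 + 1.2700i
Iter 1: z = -0.5663 + 1.2700i, |z|^2 = 1.9335
Iter 2: z = -1.8585 + -0.1683i, |z|^2 = 3.4824
Iter 3: z = 2.8595 + 1.8955i, |z|^2 = 11.7696
Escaped at iteration 3

Answer: 3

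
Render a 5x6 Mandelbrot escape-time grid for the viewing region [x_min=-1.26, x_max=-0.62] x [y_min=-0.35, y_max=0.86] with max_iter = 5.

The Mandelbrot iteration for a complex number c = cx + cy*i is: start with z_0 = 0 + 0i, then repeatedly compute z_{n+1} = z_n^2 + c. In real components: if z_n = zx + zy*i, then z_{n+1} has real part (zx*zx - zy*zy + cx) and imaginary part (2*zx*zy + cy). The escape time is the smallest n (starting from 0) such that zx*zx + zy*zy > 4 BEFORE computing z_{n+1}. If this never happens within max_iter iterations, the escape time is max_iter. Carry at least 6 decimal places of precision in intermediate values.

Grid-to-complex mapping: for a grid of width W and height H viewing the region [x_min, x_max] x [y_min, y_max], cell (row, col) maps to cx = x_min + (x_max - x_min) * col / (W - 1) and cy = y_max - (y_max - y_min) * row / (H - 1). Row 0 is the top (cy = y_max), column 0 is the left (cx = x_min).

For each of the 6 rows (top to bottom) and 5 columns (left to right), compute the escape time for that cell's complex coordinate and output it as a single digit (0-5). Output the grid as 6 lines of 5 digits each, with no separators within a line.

Answer: 33344
34555
55555
55555
55555
55555

Derivation:
(row=0, col=0): c = -1.2600 + 0.8600i → escape time 3
(row=0, col=1): c = -1.1000 + 0.8600i → escape time 3
(row=0, col=2): c = -0.9400 + 0.8600i → escape time 3
(row=0, col=3): c = -0.7800 + 0.8600i → escape time 4
(row=0, col=4): c = -0.6200 + 0.8600i → escape time 4
(row=1, col=0): c = -1.2600 + 0.6180i → escape time 3
(row=1, col=1): c = -1.1000 + 0.6180i → escape time 4
(row=1, col=2): c = -0.9400 + 0.6180i → escape time 5
(row=1, col=3): c = -0.7800 + 0.6180i → escape time 5
(row=1, col=4): c = -0.6200 + 0.6180i → escape time 5
(row=2, col=0): c = -1.2600 + 0.3760i → escape time 5
(row=2, col=1): c = -1.1000 + 0.3760i → escape time 5
(row=2, col=2): c = -0.9400 + 0.3760i → escape time 5
(row=2, col=3): c = -0.7800 + 0.3760i → escape time 5
(row=2, col=4): c = -0.6200 + 0.3760i → escape time 5
(row=3, col=0): c = -1.2600 + 0.1340i → escape time 5
(row=3, col=1): c = -1.1000 + 0.1340i → escape time 5
(row=3, col=2): c = -0.9400 + 0.1340i → escape time 5
(row=3, col=3): c = -0.7800 + 0.1340i → escape time 5
(row=3, col=4): c = -0.6200 + 0.1340i → escape time 5
(row=4, col=0): c = -1.2600 + -0.1080i → escape time 5
(row=4, col=1): c = -1.1000 + -0.1080i → escape time 5
(row=4, col=2): c = -0.9400 + -0.1080i → escape time 5
(row=4, col=3): c = -0.7800 + -0.1080i → escape time 5
(row=4, col=4): c = -0.6200 + -0.1080i → escape time 5
(row=5, col=0): c = -1.2600 + -0.3500i → escape time 5
(row=5, col=1): c = -1.1000 + -0.3500i → escape time 5
(row=5, col=2): c = -0.9400 + -0.3500i → escape time 5
(row=5, col=3): c = -0.7800 + -0.3500i → escape time 5
(row=5, col=4): c = -0.6200 + -0.3500i → escape time 5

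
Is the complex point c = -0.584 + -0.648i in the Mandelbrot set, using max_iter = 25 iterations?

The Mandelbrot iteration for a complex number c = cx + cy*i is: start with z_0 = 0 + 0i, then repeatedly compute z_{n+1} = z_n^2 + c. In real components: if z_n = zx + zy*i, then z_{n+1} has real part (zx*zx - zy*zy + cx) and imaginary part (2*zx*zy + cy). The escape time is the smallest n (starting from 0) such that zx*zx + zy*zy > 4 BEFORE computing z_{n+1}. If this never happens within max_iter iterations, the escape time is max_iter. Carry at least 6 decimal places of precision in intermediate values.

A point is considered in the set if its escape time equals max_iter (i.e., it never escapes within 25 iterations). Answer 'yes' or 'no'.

Answer: no

Derivation:
z_0 = 0 + 0i, c = -0.5840 + -0.6480i
Iter 1: z = -0.5840 + -0.6480i, |z|^2 = 0.7610
Iter 2: z = -0.6628 + 0.1089i, |z|^2 = 0.4512
Iter 3: z = -0.1565 + -0.7923i, |z|^2 = 0.6523
Iter 4: z = -1.1873 + -0.4000i, |z|^2 = 1.5697
Iter 5: z = 0.6656 + 0.3019i, |z|^2 = 0.5342
Iter 6: z = -0.2321 + -0.2461i, |z|^2 = 0.1144
Iter 7: z = -0.5907 + -0.5338i, |z|^2 = 0.6338
Iter 8: z = -0.5200 + -0.0174i, |z|^2 = 0.2707
Iter 9: z = -0.3139 + -0.6299i, |z|^2 = 0.4953
Iter 10: z = -0.8822 + -0.2525i, |z|^2 = 0.8421
Iter 11: z = 0.1305 + -0.2024i, |z|^2 = 0.0580
Iter 12: z = -0.6079 + -0.7009i, |z|^2 = 0.8608
Iter 13: z = -0.7056 + 0.2042i, |z|^2 = 0.5396
Iter 14: z = -0.1278 + -0.9361i, |z|^2 = 0.8926
Iter 15: z = -1.4440 + -0.4087i, |z|^2 = 2.2521
Iter 16: z = 1.3340 + 0.5324i, |z|^2 = 2.0630
Iter 17: z = 0.9122 + 0.7723i, |z|^2 = 1.4285
Iter 18: z = -0.3484 + 0.7610i, |z|^2 = 0.7005
Iter 19: z = -1.0417 + -1.1783i, |z|^2 = 2.4735
Iter 20: z = -0.8872 + 1.8069i, |z|^2 = 4.0520
Escaped at iteration 20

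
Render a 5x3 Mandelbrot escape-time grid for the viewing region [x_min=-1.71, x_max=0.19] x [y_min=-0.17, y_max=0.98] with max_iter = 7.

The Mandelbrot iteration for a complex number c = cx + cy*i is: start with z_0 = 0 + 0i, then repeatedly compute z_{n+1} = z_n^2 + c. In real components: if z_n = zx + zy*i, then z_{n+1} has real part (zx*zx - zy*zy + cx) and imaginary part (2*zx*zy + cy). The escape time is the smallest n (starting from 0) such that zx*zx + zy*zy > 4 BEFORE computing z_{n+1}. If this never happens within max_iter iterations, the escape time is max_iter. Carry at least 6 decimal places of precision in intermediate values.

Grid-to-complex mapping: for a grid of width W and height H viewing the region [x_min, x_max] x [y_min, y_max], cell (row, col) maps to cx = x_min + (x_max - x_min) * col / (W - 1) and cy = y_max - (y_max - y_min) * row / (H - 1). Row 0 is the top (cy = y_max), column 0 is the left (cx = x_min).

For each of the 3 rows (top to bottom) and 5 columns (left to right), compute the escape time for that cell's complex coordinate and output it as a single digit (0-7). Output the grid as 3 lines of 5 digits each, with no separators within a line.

Answer: 23354
37777
47777

Derivation:
(row=0, col=0): c = -1.7100 + 0.9800i → escape time 2
(row=0, col=1): c = -1.2350 + 0.9800i → escape time 3
(row=0, col=2): c = -0.7600 + 0.9800i → escape time 3
(row=0, col=3): c = -0.2850 + 0.9800i → escape time 5
(row=0, col=4): c = 0.1900 + 0.9800i → escape time 4
(row=1, col=0): c = -1.7100 + 0.4050i → escape time 3
(row=1, col=1): c = -1.2350 + 0.4050i → escape time 7
(row=1, col=2): c = -0.7600 + 0.4050i → escape time 7
(row=1, col=3): c = -0.2850 + 0.4050i → escape time 7
(row=1, col=4): c = 0.1900 + 0.4050i → escape time 7
(row=2, col=0): c = -1.7100 + -0.1700i → escape time 4
(row=2, col=1): c = -1.2350 + -0.1700i → escape time 7
(row=2, col=2): c = -0.7600 + -0.1700i → escape time 7
(row=2, col=3): c = -0.2850 + -0.1700i → escape time 7
(row=2, col=4): c = 0.1900 + -0.1700i → escape time 7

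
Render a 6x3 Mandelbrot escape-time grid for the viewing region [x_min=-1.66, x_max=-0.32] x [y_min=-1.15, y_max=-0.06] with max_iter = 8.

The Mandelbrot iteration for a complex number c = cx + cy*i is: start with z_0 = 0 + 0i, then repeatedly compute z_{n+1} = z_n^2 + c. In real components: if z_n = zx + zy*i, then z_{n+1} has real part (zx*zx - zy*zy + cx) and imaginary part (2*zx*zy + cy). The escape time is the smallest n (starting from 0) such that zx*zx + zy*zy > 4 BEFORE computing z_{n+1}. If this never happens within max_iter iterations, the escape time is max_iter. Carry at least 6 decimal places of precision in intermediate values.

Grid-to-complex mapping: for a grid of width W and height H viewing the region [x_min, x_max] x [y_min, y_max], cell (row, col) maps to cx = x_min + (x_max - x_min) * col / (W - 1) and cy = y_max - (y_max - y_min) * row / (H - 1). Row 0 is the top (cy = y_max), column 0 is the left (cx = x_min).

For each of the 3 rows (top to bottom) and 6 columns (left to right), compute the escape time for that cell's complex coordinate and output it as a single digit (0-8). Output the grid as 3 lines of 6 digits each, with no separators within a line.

Answer: 688888
334588
123334

Derivation:
(row=0, col=0): c = -1.6600 + -0.0600i → escape time 6
(row=0, col=1): c = -1.3920 + -0.0600i → escape time 8
(row=0, col=2): c = -1.1240 + -0.0600i → escape time 8
(row=0, col=3): c = -0.8560 + -0.0600i → escape time 8
(row=0, col=4): c = -0.5880 + -0.0600i → escape time 8
(row=0, col=5): c = -0.3200 + -0.0600i → escape time 8
(row=1, col=0): c = -1.6600 + -0.6050i → escape time 3
(row=1, col=1): c = -1.3920 + -0.6050i → escape time 3
(row=1, col=2): c = -1.1240 + -0.6050i → escape time 4
(row=1, col=3): c = -0.8560 + -0.6050i → escape time 5
(row=1, col=4): c = -0.5880 + -0.6050i → escape time 8
(row=1, col=5): c = -0.3200 + -0.6050i → escape time 8
(row=2, col=0): c = -1.6600 + -1.1500i → escape time 1
(row=2, col=1): c = -1.3920 + -1.1500i → escape time 2
(row=2, col=2): c = -1.1240 + -1.1500i → escape time 3
(row=2, col=3): c = -0.8560 + -1.1500i → escape time 3
(row=2, col=4): c = -0.5880 + -1.1500i → escape time 3
(row=2, col=5): c = -0.3200 + -1.1500i → escape time 4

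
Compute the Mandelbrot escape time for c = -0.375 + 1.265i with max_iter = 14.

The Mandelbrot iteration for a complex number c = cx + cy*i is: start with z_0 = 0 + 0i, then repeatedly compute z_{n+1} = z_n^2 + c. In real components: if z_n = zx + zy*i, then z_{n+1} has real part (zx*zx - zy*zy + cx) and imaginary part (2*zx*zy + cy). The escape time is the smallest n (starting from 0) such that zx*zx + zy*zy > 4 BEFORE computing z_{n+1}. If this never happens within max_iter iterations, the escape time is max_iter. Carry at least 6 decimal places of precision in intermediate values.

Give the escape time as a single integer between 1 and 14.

z_0 = 0 + 0i, c = -0.3750 + 1.2650i
Iter 1: z = -0.3750 + 1.2650i, |z|^2 = 1.7408
Iter 2: z = -1.8346 + 0.3162i, |z|^2 = 3.4658
Iter 3: z = 2.8907 + 0.1046i, |z|^2 = 8.3673
Escaped at iteration 3

Answer: 3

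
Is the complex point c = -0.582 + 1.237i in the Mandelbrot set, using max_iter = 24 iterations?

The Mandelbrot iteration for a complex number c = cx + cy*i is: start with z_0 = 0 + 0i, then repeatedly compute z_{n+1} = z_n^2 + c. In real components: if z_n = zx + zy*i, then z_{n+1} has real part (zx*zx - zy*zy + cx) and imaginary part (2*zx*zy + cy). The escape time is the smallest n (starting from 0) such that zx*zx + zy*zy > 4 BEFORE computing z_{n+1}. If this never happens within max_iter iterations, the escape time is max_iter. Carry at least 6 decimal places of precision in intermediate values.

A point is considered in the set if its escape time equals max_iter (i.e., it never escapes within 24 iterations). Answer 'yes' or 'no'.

z_0 = 0 + 0i, c = -0.5820 + 1.2370i
Iter 1: z = -0.5820 + 1.2370i, |z|^2 = 1.8689
Iter 2: z = -1.7734 + -0.2029i, |z|^2 = 3.1863
Iter 3: z = 2.5220 + 1.9566i, |z|^2 = 10.1883
Escaped at iteration 3

Answer: no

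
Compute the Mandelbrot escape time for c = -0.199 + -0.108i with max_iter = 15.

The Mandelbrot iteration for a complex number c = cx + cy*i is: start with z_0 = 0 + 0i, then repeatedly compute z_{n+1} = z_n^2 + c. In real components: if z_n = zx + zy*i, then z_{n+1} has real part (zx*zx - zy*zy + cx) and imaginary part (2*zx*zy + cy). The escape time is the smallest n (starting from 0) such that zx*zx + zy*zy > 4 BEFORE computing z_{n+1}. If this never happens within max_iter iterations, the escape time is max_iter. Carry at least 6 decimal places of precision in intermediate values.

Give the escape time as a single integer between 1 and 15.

z_0 = 0 + 0i, c = -0.1990 + -0.1080i
Iter 1: z = -0.1990 + -0.1080i, |z|^2 = 0.0513
Iter 2: z = -0.1711 + -0.0650i, |z|^2 = 0.0335
Iter 3: z = -0.1740 + -0.0858i, |z|^2 = 0.0376
Iter 4: z = -0.1761 + -0.0782i, |z|^2 = 0.0371
Iter 5: z = -0.1741 + -0.0805i, |z|^2 = 0.0368
Iter 6: z = -0.1752 + -0.0800i, |z|^2 = 0.0371
Iter 7: z = -0.1747 + -0.0800i, |z|^2 = 0.0369
Iter 8: z = -0.1749 + -0.0801i, |z|^2 = 0.0370
Iter 9: z = -0.1748 + -0.0800i, |z|^2 = 0.0370
Iter 10: z = -0.1748 + -0.0800i, |z|^2 = 0.0370
Iter 11: z = -0.1748 + -0.0800i, |z|^2 = 0.0370
Iter 12: z = -0.1748 + -0.0800i, |z|^2 = 0.0370
Iter 13: z = -0.1748 + -0.0800i, |z|^2 = 0.0370
Iter 14: z = -0.1748 + -0.0800i, |z|^2 = 0.0370

Answer: 15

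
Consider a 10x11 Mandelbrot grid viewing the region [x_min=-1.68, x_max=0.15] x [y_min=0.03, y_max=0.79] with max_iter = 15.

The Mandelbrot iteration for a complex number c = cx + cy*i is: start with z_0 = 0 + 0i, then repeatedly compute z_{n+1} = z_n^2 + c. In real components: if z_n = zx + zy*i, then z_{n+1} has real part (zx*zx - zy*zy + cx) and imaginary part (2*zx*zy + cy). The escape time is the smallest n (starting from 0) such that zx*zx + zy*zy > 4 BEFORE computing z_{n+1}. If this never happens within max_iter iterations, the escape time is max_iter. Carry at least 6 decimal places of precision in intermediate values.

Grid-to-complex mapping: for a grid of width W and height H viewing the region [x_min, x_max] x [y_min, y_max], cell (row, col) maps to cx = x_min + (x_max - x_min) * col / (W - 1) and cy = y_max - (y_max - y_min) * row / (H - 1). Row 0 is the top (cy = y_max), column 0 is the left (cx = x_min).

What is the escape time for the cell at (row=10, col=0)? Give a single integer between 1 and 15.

Answer: 8

Derivation:
z_0 = 0 + 0i, c = -1.6800 + 0.0300i
Iter 1: z = -1.6800 + 0.0300i, |z|^2 = 2.8233
Iter 2: z = 1.1415 + -0.0708i, |z|^2 = 1.3080
Iter 3: z = -0.3820 + -0.1316i, |z|^2 = 0.1632
Iter 4: z = -1.5514 + 0.1306i, |z|^2 = 2.4239
Iter 5: z = 0.7098 + -0.3751i, |z|^2 = 0.6446
Iter 6: z = -1.3169 + -0.5026i, |z|^2 = 1.9867
Iter 7: z = -0.1984 + 1.3536i, |z|^2 = 1.8716
Iter 8: z = -3.4728 + -0.5072i, |z|^2 = 12.3178
Escaped at iteration 8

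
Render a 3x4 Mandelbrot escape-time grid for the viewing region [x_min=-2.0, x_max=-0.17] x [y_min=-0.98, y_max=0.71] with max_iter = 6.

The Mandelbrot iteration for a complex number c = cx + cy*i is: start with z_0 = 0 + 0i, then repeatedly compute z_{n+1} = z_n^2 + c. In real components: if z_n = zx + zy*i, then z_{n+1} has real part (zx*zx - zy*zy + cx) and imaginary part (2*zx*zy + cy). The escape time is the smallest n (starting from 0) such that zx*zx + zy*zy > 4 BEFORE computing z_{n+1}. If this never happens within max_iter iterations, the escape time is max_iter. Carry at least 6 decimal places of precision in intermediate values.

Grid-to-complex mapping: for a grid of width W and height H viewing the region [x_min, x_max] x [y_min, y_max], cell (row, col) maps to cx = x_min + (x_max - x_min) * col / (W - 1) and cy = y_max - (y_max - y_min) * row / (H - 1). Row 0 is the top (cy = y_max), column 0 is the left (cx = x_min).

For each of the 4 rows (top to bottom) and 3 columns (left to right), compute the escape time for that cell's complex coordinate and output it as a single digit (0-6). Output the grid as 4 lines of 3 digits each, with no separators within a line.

(row=0, col=0): c = -2.0000 + 0.7100i → escape time 1
(row=0, col=1): c = -1.0850 + 0.7100i → escape time 3
(row=0, col=2): c = -0.1700 + 0.7100i → escape time 6
(row=1, col=0): c = -2.0000 + 0.1467i → escape time 1
(row=1, col=1): c = -1.0850 + 0.1467i → escape time 6
(row=1, col=2): c = -0.1700 + 0.1467i → escape time 6
(row=2, col=0): c = -2.0000 + -0.4167i → escape time 1
(row=2, col=1): c = -1.0850 + -0.4167i → escape time 6
(row=2, col=2): c = -0.1700 + -0.4167i → escape time 6
(row=3, col=0): c = -2.0000 + -0.9800i → escape time 1
(row=3, col=1): c = -1.0850 + -0.9800i → escape time 3
(row=3, col=2): c = -0.1700 + -0.9800i → escape time 6

Answer: 136
166
166
136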